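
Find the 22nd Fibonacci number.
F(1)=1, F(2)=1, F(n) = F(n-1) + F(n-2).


Sequence: 1, 1, 2, 3, 5, 8, 13, 21, 34, 55, 89, 144, 233, 377, 610, 987, 1597, 2584, 4181, 6765, 10946, 17711
F(22) = 17711


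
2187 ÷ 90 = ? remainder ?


2187 = 90 * 24 + 27
Check: 2160 + 27 = 2187

q = 24, r = 27


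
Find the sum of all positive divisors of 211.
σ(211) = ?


Divisors of 211: 1, 211
Sum = 1 + 211 = 212

σ(211) = 212


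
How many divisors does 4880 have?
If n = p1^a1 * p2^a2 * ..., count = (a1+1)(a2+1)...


4880 = 2^4 × 5^1 × 61^1
d(4880) = (4+1) × (1+1) × (1+1) = 20

20 divisors


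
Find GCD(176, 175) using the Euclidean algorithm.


176 = 1 * 175 + 1
175 = 175 * 1 + 0
GCD = 1


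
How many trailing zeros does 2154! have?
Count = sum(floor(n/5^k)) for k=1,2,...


floor(2154/5) = 430
floor(2154/25) = 86
floor(2154/125) = 17
floor(2154/625) = 3
Total = 536

536 trailing zeros


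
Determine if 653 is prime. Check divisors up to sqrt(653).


Check divisors up to sqrt(653) = 25.5539
No divisors found.
653 is prime.

Yes, 653 is prime


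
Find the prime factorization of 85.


85 / 5 = 17
17 / 17 = 1
85 = 5 × 17


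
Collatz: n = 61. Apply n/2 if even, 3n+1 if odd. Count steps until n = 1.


61 → 184 → 92 → 46 → 23 → 70 → 35 → 106 → 53 → 160 → 80 → 40 → 20 → 10 → 5 → 16 → 8 → 4 → 2 → 1
Total steps = 19

19 steps


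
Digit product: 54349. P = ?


5 × 4 × 3 × 4 × 9 = 2160


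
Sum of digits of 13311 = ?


1 + 3 + 3 + 1 + 1 = 9


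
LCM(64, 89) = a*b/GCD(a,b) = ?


GCD(64, 89) = 1
LCM = 64*89/1 = 5696/1 = 5696

LCM = 5696


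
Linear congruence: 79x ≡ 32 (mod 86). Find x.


GCD(79, 86) = 1, unique solution
a^(-1) mod 86 = 49
x = 49 * 32 mod 86 = 20

x ≡ 20 (mod 86)


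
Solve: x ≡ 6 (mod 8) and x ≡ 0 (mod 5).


M = 8*5 = 40
M1 = M/8 = 5, M2 = M/5 = 8
M1^(-1) mod 8 = 5, M2^(-1) mod 5 = 2
x = 6*5*5 + 0*8*2 = 150
150 mod 40 = 30
Check: 30 mod 8 = 6 ✓, 30 mod 5 = 0 ✓

x ≡ 30 (mod 40)


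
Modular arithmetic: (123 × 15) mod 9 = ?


123 × 15 = 1845
1845 mod 9 = 0


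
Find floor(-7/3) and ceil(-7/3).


-7/3 = -2.3333
floor = -3
ceil = -2

floor = -3, ceil = -2


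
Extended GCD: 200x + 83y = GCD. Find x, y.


Tabular extended Euclidean (each row: r = 200*s + 83*t):
r=200, s=1, t=0
r=83, s=0, t=1
q=2: r=34, s=1, t=-2   [200*(1) + 83*(-2) = 34]
q=2: r=15, s=-2, t=5   [200*(-2) + 83*(5) = 15]
q=2: r=4, s=5, t=-12   [200*(5) + 83*(-12) = 4]
q=3: r=3, s=-17, t=41   [200*(-17) + 83*(41) = 3]
q=1: r=1, s=22, t=-53   [200*(22) + 83*(-53) = 1]
q=3: r=0, s=-83, t=200   [200*(-83) + 83*(200) = 0]
GCD = 1; from the row with r=1: x=22, y=-53
Check: 200*(22) + 83*(-53) = 4400 - 4399 = 1

GCD = 1, x = 22, y = -53


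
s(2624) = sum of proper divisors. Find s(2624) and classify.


Proper divisors: 1, 2, 4, 8, 16, 32, 41, 64, 82, 164, 328, 656, 1312
Sum = 1 + 2 + 4 + 8 + 16 + 32 + 41 + 64 + 82 + 164 + 328 + 656 + 1312 = 2710
2710 > 2624 → abundant

s(2624) = 2710 (abundant)


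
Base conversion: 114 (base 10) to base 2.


114 (base 10) = 114 (decimal)
114 (decimal) = 1110010 (base 2)


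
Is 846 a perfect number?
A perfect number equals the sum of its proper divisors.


Proper divisors of 846: 1, 2, 3, 6, 9, 18, 47, 94, 141, 282, 423
Sum = 1 + 2 + 3 + 6 + 9 + 18 + 47 + 94 + 141 + 282 + 423 = 1026

No, 846 is not perfect (1026 ≠ 846)


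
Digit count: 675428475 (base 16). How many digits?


675428475 in base 16 = 2842387B
Number of digits = 8

8 digits (base 16)


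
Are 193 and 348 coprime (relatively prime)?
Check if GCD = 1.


Euclidean algorithm:
348 = 1 * 193 + 155
193 = 1 * 155 + 38
155 = 4 * 38 + 3
38 = 12 * 3 + 2
3 = 1 * 2 + 1
2 = 2 * 1 + 0
GCD(193, 348) = 1

Yes, coprime (GCD = 1)


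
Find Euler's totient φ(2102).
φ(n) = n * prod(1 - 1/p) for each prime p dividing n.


2102 = 2 × 1051
Prime factors: 2, 1051
φ(2102) = 2102 × (1-1/2) × (1-1/1051)
= 2102 × 1/2 × 1050/1051 = 1050

φ(2102) = 1050


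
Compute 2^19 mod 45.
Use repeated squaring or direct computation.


2^1 mod 45 = 2
2^2 mod 45 = 4
2^3 mod 45 = 8
2^4 mod 45 = 16
2^5 mod 45 = 32
2^6 mod 45 = 19
2^7 mod 45 = 38
2^8 mod 45 = 31
2^9 mod 45 = 17
2^10 mod 45 = 34
2^11 mod 45 = 23
2^12 mod 45 = 1
2^13 mod 45 = 2
2^14 mod 45 = 4
2^15 mod 45 = 8
2^16 mod 45 = 16
2^17 mod 45 = 32
2^18 mod 45 = 19
2^19 mod 45 = 38


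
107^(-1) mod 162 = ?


Use the extended Euclidean algorithm on (162, 107); each row r = 162*s + 107*t:
r=162, s=1, t=0
r=107, s=0, t=1
q=1: r=55, s=1, t=-1   [162*(1) + 107*(-1) = 55]
q=1: r=52, s=-1, t=2   [162*(-1) + 107*(2) = 52]
q=1: r=3, s=2, t=-3   [162*(2) + 107*(-3) = 3]
q=17: r=1, s=-35, t=53   [162*(-35) + 107*(53) = 1]
q=3: r=0, s=107, t=-162   [162*(107) + 107*(-162) = 0]
GCD = 1 with t = 53, so 107*(53) ≡ 1 (mod 162)
Inverse = 53 mod 162 = 53
Check: 107 * 53 = 5671 ≡ 1 (mod 162)

107^(-1) ≡ 53 (mod 162)


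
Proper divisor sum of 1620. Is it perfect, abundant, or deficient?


Proper divisors: 1, 2, 3, 4, 5, 6, 9, 10, 12, 15, 18, 20, 27, 30, 36, 45, 54, 60, 81, 90, 108, 135, 162, 180, 270, 324, 405, 540, 810
Sum = 1 + 2 + 3 + 4 + 5 + 6 + 9 + 10 + 12 + 15 + 18 + 20 + 27 + 30 + 36 + 45 + 54 + 60 + 81 + 90 + 108 + 135 + 162 + 180 + 270 + 324 + 405 + 540 + 810 = 3462
3462 > 1620 → abundant

s(1620) = 3462 (abundant)


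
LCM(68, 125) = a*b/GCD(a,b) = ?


GCD(68, 125) = 1
LCM = 68*125/1 = 8500/1 = 8500

LCM = 8500


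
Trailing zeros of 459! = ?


floor(459/5) = 91
floor(459/25) = 18
floor(459/125) = 3
Total = 112

112 trailing zeros


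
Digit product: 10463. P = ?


1 × 0 × 4 × 6 × 3 = 0


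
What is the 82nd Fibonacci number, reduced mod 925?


F(k) mod 925 for k=1..82:
1, 1, 2, 3, 5, 8, 13, 21, 34, 55, 89, 144, 233, 377, 610, 62, 672, 734, 481, 290, 771, 136, 907, 118, 100, 218, 318, 536, 854, 465, 394, 859, 328, 262, 590, 852, 517, 444, 36, 480, 516, 71, 587, 658, 320, 53, 373, 426, 799, 300, 174, 474, 648, 197, 845, 117, 37, 154, 191, 345, 536, 881, 492, 448, 15, 463, 478, 16, 494, 510, 79, 589, 668, 332, 75, 407, 482, 889, 446, 410, 856, 341
F(82) mod 925 = 341


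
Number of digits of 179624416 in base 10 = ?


179624416 has 9 digits in base 10
floor(log10(179624416)) + 1 = floor(8.2544) + 1 = 9

9 digits (base 10)


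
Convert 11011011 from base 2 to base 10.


11011011 (base 2) = 219 (decimal)
219 (decimal) = 219 (base 10)


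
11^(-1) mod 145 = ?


Use the extended Euclidean algorithm on (145, 11); each row r = 145*s + 11*t:
r=145, s=1, t=0
r=11, s=0, t=1
q=13: r=2, s=1, t=-13   [145*(1) + 11*(-13) = 2]
q=5: r=1, s=-5, t=66   [145*(-5) + 11*(66) = 1]
q=2: r=0, s=11, t=-145   [145*(11) + 11*(-145) = 0]
GCD = 1 with t = 66, so 11*(66) ≡ 1 (mod 145)
Inverse = 66 mod 145 = 66
Check: 11 * 66 = 726 ≡ 1 (mod 145)

11^(-1) ≡ 66 (mod 145)


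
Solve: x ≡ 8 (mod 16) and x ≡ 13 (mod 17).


M = 16*17 = 272
M1 = M/16 = 17, M2 = M/17 = 16
M1^(-1) mod 16 = 1, M2^(-1) mod 17 = 16
x = 8*17*1 + 13*16*16 = 3464
3464 mod 272 = 200
Check: 200 mod 16 = 8 ✓, 200 mod 17 = 13 ✓

x ≡ 200 (mod 272)


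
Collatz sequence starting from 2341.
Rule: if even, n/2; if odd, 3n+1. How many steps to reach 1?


2341 → 7024 → 3512 → 1756 → 878 → 439 → 1318 → 659 → 1978 → 989 → 2968 → 1484 → 742 → 371 → 1114 → 557 → 1672 → 836 → 418 → 209 → 628 → 314 → 157 → 472 → 236 → 118 → 59 → 178 → 89 → 268 → 134 → 67 → 202 → 101 → 304 → 152 → 76 → 38 → 19 → 58 → 29 → 88 → 44 → 22 → 11 → 34 → 17 → 52 → 26 → 13 → 40 → 20 → 10 → 5 → 16 → 8 → 4 → 2 → 1
Total steps = 58

58 steps


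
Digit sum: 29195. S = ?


2 + 9 + 1 + 9 + 5 = 26


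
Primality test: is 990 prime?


990 / 2 = 495 (exact division)
990 is NOT prime.

No, 990 is not prime


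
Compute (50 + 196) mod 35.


50 + 196 = 246
246 mod 35 = 1


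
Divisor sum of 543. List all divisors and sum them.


Divisors of 543: 1, 3, 181, 543
Sum = 1 + 3 + 181 + 543 = 728

σ(543) = 728


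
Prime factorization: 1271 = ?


1271 / 31 = 41
41 / 41 = 1
1271 = 31 × 41


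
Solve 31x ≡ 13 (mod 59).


GCD(31, 59) = 1, unique solution
a^(-1) mod 59 = 40
x = 40 * 13 mod 59 = 48

x ≡ 48 (mod 59)


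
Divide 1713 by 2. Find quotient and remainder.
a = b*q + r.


1713 = 2 * 856 + 1
Check: 1712 + 1 = 1713

q = 856, r = 1


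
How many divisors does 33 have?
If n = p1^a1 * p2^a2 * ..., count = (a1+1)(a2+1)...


33 = 3^1 × 11^1
d(33) = (1+1) × (1+1) = 4

4 divisors


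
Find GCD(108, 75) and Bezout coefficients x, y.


Tabular extended Euclidean (each row: r = 108*s + 75*t):
r=108, s=1, t=0
r=75, s=0, t=1
q=1: r=33, s=1, t=-1   [108*(1) + 75*(-1) = 33]
q=2: r=9, s=-2, t=3   [108*(-2) + 75*(3) = 9]
q=3: r=6, s=7, t=-10   [108*(7) + 75*(-10) = 6]
q=1: r=3, s=-9, t=13   [108*(-9) + 75*(13) = 3]
q=2: r=0, s=25, t=-36   [108*(25) + 75*(-36) = 0]
GCD = 3; from the row with r=3: x=-9, y=13
Check: 108*(-9) + 75*(13) = -972 + 975 = 3

GCD = 3, x = -9, y = 13


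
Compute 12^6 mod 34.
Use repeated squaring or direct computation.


12^1 mod 34 = 12
12^2 mod 34 = 8
12^3 mod 34 = 28
12^4 mod 34 = 30
12^5 mod 34 = 20
12^6 mod 34 = 2


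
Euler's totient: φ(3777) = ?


3777 = 3 × 1259
Prime factors: 3, 1259
φ(3777) = 3777 × (1-1/3) × (1-1/1259)
= 3777 × 2/3 × 1258/1259 = 2516

φ(3777) = 2516


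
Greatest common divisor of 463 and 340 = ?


463 = 1 * 340 + 123
340 = 2 * 123 + 94
123 = 1 * 94 + 29
94 = 3 * 29 + 7
29 = 4 * 7 + 1
7 = 7 * 1 + 0
GCD = 1


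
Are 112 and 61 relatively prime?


Euclidean algorithm:
112 = 1 * 61 + 51
61 = 1 * 51 + 10
51 = 5 * 10 + 1
10 = 10 * 1 + 0
GCD(112, 61) = 1

Yes, coprime (GCD = 1)


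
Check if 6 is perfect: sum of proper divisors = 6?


Proper divisors of 6: 1, 2, 3
Sum = 1 + 2 + 3 = 6

Yes, 6 is perfect (6 = 6)


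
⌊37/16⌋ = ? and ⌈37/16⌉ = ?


37/16 = 2.3125
floor = 2
ceil = 3

floor = 2, ceil = 3


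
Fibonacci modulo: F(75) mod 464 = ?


F(k) mod 464 for k=1..75:
1, 1, 2, 3, 5, 8, 13, 21, 34, 55, 89, 144, 233, 377, 146, 59, 205, 264, 5, 269, 274, 79, 353, 432, 321, 289, 146, 435, 117, 88, 205, 293, 34, 327, 361, 224, 121, 345, 2, 347, 349, 232, 117, 349, 2, 351, 353, 240, 129, 369, 34, 403, 437, 376, 349, 261, 146, 407, 89, 32, 121, 153, 274, 427, 237, 200, 437, 173, 146, 319, 1, 320, 321, 177, 34
F(75) mod 464 = 34


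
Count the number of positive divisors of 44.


44 = 2^2 × 11^1
d(44) = (2+1) × (1+1) = 6

6 divisors


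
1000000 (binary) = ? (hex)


1000000 (base 2) = 64 (decimal)
64 (decimal) = 40 (base 16)


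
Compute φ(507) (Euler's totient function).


507 = 3 × 13^2
Prime factors: 3, 13
φ(507) = 507 × (1-1/3) × (1-1/13)
= 507 × 2/3 × 12/13 = 312

φ(507) = 312


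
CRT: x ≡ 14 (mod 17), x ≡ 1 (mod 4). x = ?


M = 17*4 = 68
M1 = M/17 = 4, M2 = M/4 = 17
M1^(-1) mod 17 = 13, M2^(-1) mod 4 = 1
x = 14*4*13 + 1*17*1 = 745
745 mod 68 = 65
Check: 65 mod 17 = 14 ✓, 65 mod 4 = 1 ✓

x ≡ 65 (mod 68)


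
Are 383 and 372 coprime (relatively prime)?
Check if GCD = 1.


Euclidean algorithm:
383 = 1 * 372 + 11
372 = 33 * 11 + 9
11 = 1 * 9 + 2
9 = 4 * 2 + 1
2 = 2 * 1 + 0
GCD(383, 372) = 1

Yes, coprime (GCD = 1)


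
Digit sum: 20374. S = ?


2 + 0 + 3 + 7 + 4 = 16


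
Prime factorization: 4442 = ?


4442 / 2 = 2221
2221 / 2221 = 1
4442 = 2 × 2221


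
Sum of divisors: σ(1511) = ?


Divisors of 1511: 1, 1511
Sum = 1 + 1511 = 1512

σ(1511) = 1512


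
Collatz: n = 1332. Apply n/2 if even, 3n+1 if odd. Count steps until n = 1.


1332 → 666 → 333 → 1000 → 500 → 250 → 125 → 376 → 188 → 94 → 47 → 142 → 71 → 214 → 107 → 322 → 161 → 484 → 242 → 121 → 364 → 182 → 91 → 274 → 137 → 412 → 206 → 103 → 310 → 155 → 466 → 233 → 700 → 350 → 175 → 526 → 263 → 790 → 395 → 1186 → 593 → 1780 → 890 → 445 → 1336 → 668 → 334 → 167 → 502 → 251 → 754 → 377 → 1132 → 566 → 283 → 850 → 425 → 1276 → 638 → 319 → 958 → 479 → 1438 → 719 → 2158 → 1079 → 3238 → 1619 → 4858 → 2429 → 7288 → 3644 → 1822 → 911 → 2734 → 1367 → 4102 → 2051 → 6154 → 3077 → 9232 → 4616 → 2308 → 1154 → 577 → 1732 → 866 → 433 → 1300 → 650 → 325 → 976 → 488 → 244 → 122 → 61 → 184 → 92 → 46 → 23 → 70 → 35 → 106 → 53 → 160 → 80 → 40 → 20 → 10 → 5 → 16 → 8 → 4 → 2 → 1
Total steps = 114

114 steps


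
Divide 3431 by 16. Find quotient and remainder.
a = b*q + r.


3431 = 16 * 214 + 7
Check: 3424 + 7 = 3431

q = 214, r = 7


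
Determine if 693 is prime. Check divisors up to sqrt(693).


693 / 3 = 231 (exact division)
693 is NOT prime.

No, 693 is not prime


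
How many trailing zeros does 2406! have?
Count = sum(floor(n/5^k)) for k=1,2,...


floor(2406/5) = 481
floor(2406/25) = 96
floor(2406/125) = 19
floor(2406/625) = 3
Total = 599

599 trailing zeros


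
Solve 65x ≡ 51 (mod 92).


GCD(65, 92) = 1, unique solution
a^(-1) mod 92 = 17
x = 17 * 51 mod 92 = 39

x ≡ 39 (mod 92)


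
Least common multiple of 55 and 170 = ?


GCD(55, 170) = 5
LCM = 55*170/5 = 9350/5 = 1870

LCM = 1870


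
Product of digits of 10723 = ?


1 × 0 × 7 × 2 × 3 = 0


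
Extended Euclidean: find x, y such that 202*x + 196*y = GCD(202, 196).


Tabular extended Euclidean (each row: r = 202*s + 196*t):
r=202, s=1, t=0
r=196, s=0, t=1
q=1: r=6, s=1, t=-1   [202*(1) + 196*(-1) = 6]
q=32: r=4, s=-32, t=33   [202*(-32) + 196*(33) = 4]
q=1: r=2, s=33, t=-34   [202*(33) + 196*(-34) = 2]
q=2: r=0, s=-98, t=101   [202*(-98) + 196*(101) = 0]
GCD = 2; from the row with r=2: x=33, y=-34
Check: 202*(33) + 196*(-34) = 6666 - 6664 = 2

GCD = 2, x = 33, y = -34


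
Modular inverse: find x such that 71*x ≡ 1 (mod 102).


Use the extended Euclidean algorithm on (102, 71); each row r = 102*s + 71*t:
r=102, s=1, t=0
r=71, s=0, t=1
q=1: r=31, s=1, t=-1   [102*(1) + 71*(-1) = 31]
q=2: r=9, s=-2, t=3   [102*(-2) + 71*(3) = 9]
q=3: r=4, s=7, t=-10   [102*(7) + 71*(-10) = 4]
q=2: r=1, s=-16, t=23   [102*(-16) + 71*(23) = 1]
q=4: r=0, s=71, t=-102   [102*(71) + 71*(-102) = 0]
GCD = 1 with t = 23, so 71*(23) ≡ 1 (mod 102)
Inverse = 23 mod 102 = 23
Check: 71 * 23 = 1633 ≡ 1 (mod 102)

71^(-1) ≡ 23 (mod 102)


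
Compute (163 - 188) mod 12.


163 - 188 = -25
-25 mod 12 = 11


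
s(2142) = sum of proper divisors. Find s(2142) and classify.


Proper divisors: 1, 2, 3, 6, 7, 9, 14, 17, 18, 21, 34, 42, 51, 63, 102, 119, 126, 153, 238, 306, 357, 714, 1071
Sum = 1 + 2 + 3 + 6 + 7 + 9 + 14 + 17 + 18 + 21 + 34 + 42 + 51 + 63 + 102 + 119 + 126 + 153 + 238 + 306 + 357 + 714 + 1071 = 3474
3474 > 2142 → abundant

s(2142) = 3474 (abundant)


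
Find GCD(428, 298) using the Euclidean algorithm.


428 = 1 * 298 + 130
298 = 2 * 130 + 38
130 = 3 * 38 + 16
38 = 2 * 16 + 6
16 = 2 * 6 + 4
6 = 1 * 4 + 2
4 = 2 * 2 + 0
GCD = 2


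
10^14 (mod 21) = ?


10^1 mod 21 = 10
10^2 mod 21 = 16
10^3 mod 21 = 13
10^4 mod 21 = 4
10^5 mod 21 = 19
10^6 mod 21 = 1
10^7 mod 21 = 10
10^8 mod 21 = 16
10^9 mod 21 = 13
10^10 mod 21 = 4
10^11 mod 21 = 19
10^12 mod 21 = 1
10^13 mod 21 = 10
10^14 mod 21 = 16


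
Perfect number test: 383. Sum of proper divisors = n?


Proper divisors of 383: 1
Sum = 1 = 1

No, 383 is not perfect (1 ≠ 383)


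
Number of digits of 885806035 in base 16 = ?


885806035 in base 16 = 34CC53D3
Number of digits = 8

8 digits (base 16)


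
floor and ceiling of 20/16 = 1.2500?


20/16 = 1.2500
floor = 1
ceil = 2

floor = 1, ceil = 2


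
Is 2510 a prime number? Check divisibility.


2510 / 2 = 1255 (exact division)
2510 is NOT prime.

No, 2510 is not prime


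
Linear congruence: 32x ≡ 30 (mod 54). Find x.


GCD(32, 54) = 2 divides 30
Divide: 16x ≡ 15 (mod 27)
x ≡ 6 (mod 27)


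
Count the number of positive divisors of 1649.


1649 = 17^1 × 97^1
d(1649) = (1+1) × (1+1) = 4

4 divisors


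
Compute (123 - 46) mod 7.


123 - 46 = 77
77 mod 7 = 0


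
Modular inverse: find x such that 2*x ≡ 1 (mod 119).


Use the extended Euclidean algorithm on (119, 2); each row r = 119*s + 2*t:
r=119, s=1, t=0
r=2, s=0, t=1
q=59: r=1, s=1, t=-59   [119*(1) + 2*(-59) = 1]
q=2: r=0, s=-2, t=119   [119*(-2) + 2*(119) = 0]
GCD = 1 with t = -59, so 2*(-59) ≡ 1 (mod 119)
Inverse = -59 mod 119 = 60
Check: 2 * 60 = 120 ≡ 1 (mod 119)

2^(-1) ≡ 60 (mod 119)


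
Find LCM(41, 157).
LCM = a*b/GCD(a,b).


GCD(41, 157) = 1
LCM = 41*157/1 = 6437/1 = 6437

LCM = 6437


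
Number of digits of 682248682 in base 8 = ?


682248682 in base 8 = 5052444752
Number of digits = 10

10 digits (base 8)


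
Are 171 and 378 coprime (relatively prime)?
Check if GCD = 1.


Euclidean algorithm:
378 = 2 * 171 + 36
171 = 4 * 36 + 27
36 = 1 * 27 + 9
27 = 3 * 9 + 0
GCD(171, 378) = 9

No, not coprime (GCD = 9)


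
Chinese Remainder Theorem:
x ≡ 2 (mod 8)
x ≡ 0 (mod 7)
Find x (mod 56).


M = 8*7 = 56
M1 = M/8 = 7, M2 = M/7 = 8
M1^(-1) mod 8 = 7, M2^(-1) mod 7 = 1
x = 2*7*7 + 0*8*1 = 98
98 mod 56 = 42
Check: 42 mod 8 = 2 ✓, 42 mod 7 = 0 ✓

x ≡ 42 (mod 56)


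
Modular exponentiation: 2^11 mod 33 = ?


2^1 mod 33 = 2
2^2 mod 33 = 4
2^3 mod 33 = 8
2^4 mod 33 = 16
2^5 mod 33 = 32
2^6 mod 33 = 31
2^7 mod 33 = 29
2^8 mod 33 = 25
2^9 mod 33 = 17
2^10 mod 33 = 1
2^11 mod 33 = 2


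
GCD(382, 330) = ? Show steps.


382 = 1 * 330 + 52
330 = 6 * 52 + 18
52 = 2 * 18 + 16
18 = 1 * 16 + 2
16 = 8 * 2 + 0
GCD = 2


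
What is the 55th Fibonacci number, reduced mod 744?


F(k) mod 744 for k=1..55:
1, 1, 2, 3, 5, 8, 13, 21, 34, 55, 89, 144, 233, 377, 610, 243, 109, 352, 461, 69, 530, 599, 385, 240, 625, 121, 2, 123, 125, 248, 373, 621, 250, 127, 377, 504, 137, 641, 34, 675, 709, 640, 605, 501, 362, 119, 481, 600, 337, 193, 530, 723, 509, 488, 253
F(55) mod 744 = 253


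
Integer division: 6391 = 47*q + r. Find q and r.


6391 = 47 * 135 + 46
Check: 6345 + 46 = 6391

q = 135, r = 46


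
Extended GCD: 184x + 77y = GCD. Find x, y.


Tabular extended Euclidean (each row: r = 184*s + 77*t):
r=184, s=1, t=0
r=77, s=0, t=1
q=2: r=30, s=1, t=-2   [184*(1) + 77*(-2) = 30]
q=2: r=17, s=-2, t=5   [184*(-2) + 77*(5) = 17]
q=1: r=13, s=3, t=-7   [184*(3) + 77*(-7) = 13]
q=1: r=4, s=-5, t=12   [184*(-5) + 77*(12) = 4]
q=3: r=1, s=18, t=-43   [184*(18) + 77*(-43) = 1]
q=4: r=0, s=-77, t=184   [184*(-77) + 77*(184) = 0]
GCD = 1; from the row with r=1: x=18, y=-43
Check: 184*(18) + 77*(-43) = 3312 - 3311 = 1

GCD = 1, x = 18, y = -43


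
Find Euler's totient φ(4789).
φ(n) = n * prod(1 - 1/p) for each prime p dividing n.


4789 = 4789
Prime factors: 4789
φ(4789) = 4789 × (1-1/4789)
= 4789 × 4788/4789 = 4788

φ(4789) = 4788


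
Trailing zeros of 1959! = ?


floor(1959/5) = 391
floor(1959/25) = 78
floor(1959/125) = 15
floor(1959/625) = 3
Total = 487

487 trailing zeros


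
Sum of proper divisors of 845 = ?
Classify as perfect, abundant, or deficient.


Proper divisors: 1, 5, 13, 65, 169
Sum = 1 + 5 + 13 + 65 + 169 = 253
253 < 845 → deficient

s(845) = 253 (deficient)


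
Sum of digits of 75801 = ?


7 + 5 + 8 + 0 + 1 = 21


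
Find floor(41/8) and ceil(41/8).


41/8 = 5.1250
floor = 5
ceil = 6

floor = 5, ceil = 6


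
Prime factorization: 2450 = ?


2450 / 2 = 1225
1225 / 5 = 245
245 / 5 = 49
49 / 7 = 7
7 / 7 = 1
2450 = 2 × 5^2 × 7^2


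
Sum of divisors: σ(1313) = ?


Divisors of 1313: 1, 13, 101, 1313
Sum = 1 + 13 + 101 + 1313 = 1428

σ(1313) = 1428


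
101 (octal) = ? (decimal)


101 (base 8) = 65 (decimal)
65 (decimal) = 65 (base 10)


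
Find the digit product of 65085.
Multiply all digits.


6 × 5 × 0 × 8 × 5 = 0


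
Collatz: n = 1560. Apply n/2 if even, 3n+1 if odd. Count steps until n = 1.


1560 → 780 → 390 → 195 → 586 → 293 → 880 → 440 → 220 → 110 → 55 → 166 → 83 → 250 → 125 → 376 → 188 → 94 → 47 → 142 → 71 → 214 → 107 → 322 → 161 → 484 → 242 → 121 → 364 → 182 → 91 → 274 → 137 → 412 → 206 → 103 → 310 → 155 → 466 → 233 → 700 → 350 → 175 → 526 → 263 → 790 → 395 → 1186 → 593 → 1780 → 890 → 445 → 1336 → 668 → 334 → 167 → 502 → 251 → 754 → 377 → 1132 → 566 → 283 → 850 → 425 → 1276 → 638 → 319 → 958 → 479 → 1438 → 719 → 2158 → 1079 → 3238 → 1619 → 4858 → 2429 → 7288 → 3644 → 1822 → 911 → 2734 → 1367 → 4102 → 2051 → 6154 → 3077 → 9232 → 4616 → 2308 → 1154 → 577 → 1732 → 866 → 433 → 1300 → 650 → 325 → 976 → 488 → 244 → 122 → 61 → 184 → 92 → 46 → 23 → 70 → 35 → 106 → 53 → 160 → 80 → 40 → 20 → 10 → 5 → 16 → 8 → 4 → 2 → 1
Total steps = 122

122 steps


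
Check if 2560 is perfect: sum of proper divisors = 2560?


Proper divisors of 2560: 1, 2, 4, 5, 8, 10, 16, 20, 32, 40, 64, 80, 128, 160, 256, 320, 512, 640, 1280
Sum = 1 + 2 + 4 + 5 + 8 + 10 + 16 + 20 + 32 + 40 + 64 + 80 + 128 + 160 + 256 + 320 + 512 + 640 + 1280 = 3578

No, 2560 is not perfect (3578 ≠ 2560)


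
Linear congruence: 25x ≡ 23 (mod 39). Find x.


GCD(25, 39) = 1, unique solution
a^(-1) mod 39 = 25
x = 25 * 23 mod 39 = 29

x ≡ 29 (mod 39)


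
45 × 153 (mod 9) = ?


45 × 153 = 6885
6885 mod 9 = 0


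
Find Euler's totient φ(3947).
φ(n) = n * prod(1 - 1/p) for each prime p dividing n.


3947 = 3947
Prime factors: 3947
φ(3947) = 3947 × (1-1/3947)
= 3947 × 3946/3947 = 3946

φ(3947) = 3946


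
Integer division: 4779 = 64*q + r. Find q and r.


4779 = 64 * 74 + 43
Check: 4736 + 43 = 4779

q = 74, r = 43


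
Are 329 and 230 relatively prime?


Euclidean algorithm:
329 = 1 * 230 + 99
230 = 2 * 99 + 32
99 = 3 * 32 + 3
32 = 10 * 3 + 2
3 = 1 * 2 + 1
2 = 2 * 1 + 0
GCD(329, 230) = 1

Yes, coprime (GCD = 1)


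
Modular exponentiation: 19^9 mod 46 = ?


19^1 mod 46 = 19
19^2 mod 46 = 39
19^3 mod 46 = 5
19^4 mod 46 = 3
19^5 mod 46 = 11
19^6 mod 46 = 25
19^7 mod 46 = 15
19^8 mod 46 = 9
19^9 mod 46 = 33


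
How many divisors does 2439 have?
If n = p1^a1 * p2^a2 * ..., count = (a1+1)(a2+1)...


2439 = 3^2 × 271^1
d(2439) = (2+1) × (1+1) = 6

6 divisors


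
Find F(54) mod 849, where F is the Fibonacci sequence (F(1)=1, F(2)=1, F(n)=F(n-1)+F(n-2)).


F(k) mod 849 for k=1..54:
1, 1, 2, 3, 5, 8, 13, 21, 34, 55, 89, 144, 233, 377, 610, 138, 748, 37, 785, 822, 758, 731, 640, 522, 313, 835, 299, 285, 584, 20, 604, 624, 379, 154, 533, 687, 371, 209, 580, 789, 520, 460, 131, 591, 722, 464, 337, 801, 289, 241, 530, 771, 452, 374
F(54) mod 849 = 374


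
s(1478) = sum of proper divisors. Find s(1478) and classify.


Proper divisors: 1, 2, 739
Sum = 1 + 2 + 739 = 742
742 < 1478 → deficient

s(1478) = 742 (deficient)


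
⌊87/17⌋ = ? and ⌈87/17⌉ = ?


87/17 = 5.1176
floor = 5
ceil = 6

floor = 5, ceil = 6


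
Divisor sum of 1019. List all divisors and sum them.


Divisors of 1019: 1, 1019
Sum = 1 + 1019 = 1020

σ(1019) = 1020


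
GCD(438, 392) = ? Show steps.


438 = 1 * 392 + 46
392 = 8 * 46 + 24
46 = 1 * 24 + 22
24 = 1 * 22 + 2
22 = 11 * 2 + 0
GCD = 2


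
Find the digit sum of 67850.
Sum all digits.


6 + 7 + 8 + 5 + 0 = 26


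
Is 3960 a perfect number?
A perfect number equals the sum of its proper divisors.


Proper divisors of 3960: 1, 2, 3, 4, 5, 6, 8, 9, 10, 11, 12, 15, 18, 20, 22, 24, 30, 33, 36, 40, 44, 45, 55, 60, 66, 72, 88, 90, 99, 110, 120, 132, 165, 180, 198, 220, 264, 330, 360, 396, 440, 495, 660, 792, 990, 1320, 1980
Sum = 1 + 2 + 3 + 4 + 5 + 6 + 8 + 9 + 10 + 11 + 12 + 15 + 18 + 20 + 22 + 24 + 30 + 33 + 36 + 40 + 44 + 45 + 55 + 60 + 66 + 72 + 88 + 90 + 99 + 110 + 120 + 132 + 165 + 180 + 198 + 220 + 264 + 330 + 360 + 396 + 440 + 495 + 660 + 792 + 990 + 1320 + 1980 = 10080

No, 3960 is not perfect (10080 ≠ 3960)


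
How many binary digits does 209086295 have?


209086295 in base 2 = 1100011101100110011101010111
Number of digits = 28

28 digits (base 2)


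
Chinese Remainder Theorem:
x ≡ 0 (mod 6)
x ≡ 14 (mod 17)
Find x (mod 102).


M = 6*17 = 102
M1 = M/6 = 17, M2 = M/17 = 6
M1^(-1) mod 6 = 5, M2^(-1) mod 17 = 3
x = 0*17*5 + 14*6*3 = 252
252 mod 102 = 48
Check: 48 mod 6 = 0 ✓, 48 mod 17 = 14 ✓

x ≡ 48 (mod 102)


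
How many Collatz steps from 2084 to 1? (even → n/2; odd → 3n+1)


2084 → 1042 → 521 → 1564 → 782 → 391 → 1174 → 587 → 1762 → 881 → 2644 → 1322 → 661 → 1984 → 992 → 496 → 248 → 124 → 62 → 31 → 94 → 47 → 142 → 71 → 214 → 107 → 322 → 161 → 484 → 242 → 121 → 364 → 182 → 91 → 274 → 137 → 412 → 206 → 103 → 310 → 155 → 466 → 233 → 700 → 350 → 175 → 526 → 263 → 790 → 395 → 1186 → 593 → 1780 → 890 → 445 → 1336 → 668 → 334 → 167 → 502 → 251 → 754 → 377 → 1132 → 566 → 283 → 850 → 425 → 1276 → 638 → 319 → 958 → 479 → 1438 → 719 → 2158 → 1079 → 3238 → 1619 → 4858 → 2429 → 7288 → 3644 → 1822 → 911 → 2734 → 1367 → 4102 → 2051 → 6154 → 3077 → 9232 → 4616 → 2308 → 1154 → 577 → 1732 → 866 → 433 → 1300 → 650 → 325 → 976 → 488 → 244 → 122 → 61 → 184 → 92 → 46 → 23 → 70 → 35 → 106 → 53 → 160 → 80 → 40 → 20 → 10 → 5 → 16 → 8 → 4 → 2 → 1
Total steps = 125

125 steps


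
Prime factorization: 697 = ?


697 / 17 = 41
41 / 41 = 1
697 = 17 × 41


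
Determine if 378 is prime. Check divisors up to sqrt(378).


378 / 2 = 189 (exact division)
378 is NOT prime.

No, 378 is not prime


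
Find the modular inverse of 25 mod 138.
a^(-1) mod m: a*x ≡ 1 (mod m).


Use the extended Euclidean algorithm on (138, 25); each row r = 138*s + 25*t:
r=138, s=1, t=0
r=25, s=0, t=1
q=5: r=13, s=1, t=-5   [138*(1) + 25*(-5) = 13]
q=1: r=12, s=-1, t=6   [138*(-1) + 25*(6) = 12]
q=1: r=1, s=2, t=-11   [138*(2) + 25*(-11) = 1]
q=12: r=0, s=-25, t=138   [138*(-25) + 25*(138) = 0]
GCD = 1 with t = -11, so 25*(-11) ≡ 1 (mod 138)
Inverse = -11 mod 138 = 127
Check: 25 * 127 = 3175 ≡ 1 (mod 138)

25^(-1) ≡ 127 (mod 138)


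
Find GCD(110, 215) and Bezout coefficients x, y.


Tabular extended Euclidean (each row: r = 110*s + 215*t):
r=110, s=1, t=0
r=215, s=0, t=1
q=0: r=110, s=1, t=0   [110*(1) + 215*(0) = 110]
q=1: r=105, s=-1, t=1   [110*(-1) + 215*(1) = 105]
q=1: r=5, s=2, t=-1   [110*(2) + 215*(-1) = 5]
q=21: r=0, s=-43, t=22   [110*(-43) + 215*(22) = 0]
GCD = 5; from the row with r=5: x=2, y=-1
Check: 110*(2) + 215*(-1) = 220 - 215 = 5

GCD = 5, x = 2, y = -1


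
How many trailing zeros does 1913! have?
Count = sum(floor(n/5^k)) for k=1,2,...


floor(1913/5) = 382
floor(1913/25) = 76
floor(1913/125) = 15
floor(1913/625) = 3
Total = 476

476 trailing zeros


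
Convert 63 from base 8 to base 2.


63 (base 8) = 51 (decimal)
51 (decimal) = 110011 (base 2)


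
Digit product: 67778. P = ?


6 × 7 × 7 × 7 × 8 = 16464


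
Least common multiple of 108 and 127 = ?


GCD(108, 127) = 1
LCM = 108*127/1 = 13716/1 = 13716

LCM = 13716


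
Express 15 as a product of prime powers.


15 / 3 = 5
5 / 5 = 1
15 = 3 × 5


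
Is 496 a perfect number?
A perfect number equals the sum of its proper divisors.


Proper divisors of 496: 1, 2, 4, 8, 16, 31, 62, 124, 248
Sum = 1 + 2 + 4 + 8 + 16 + 31 + 62 + 124 + 248 = 496

Yes, 496 is perfect (496 = 496)


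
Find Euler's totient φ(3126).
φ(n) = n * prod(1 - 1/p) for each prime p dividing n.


3126 = 2 × 3 × 521
Prime factors: 2, 3, 521
φ(3126) = 3126 × (1-1/2) × (1-1/3) × (1-1/521)
= 3126 × 1/2 × 2/3 × 520/521 = 1040

φ(3126) = 1040


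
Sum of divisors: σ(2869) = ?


Divisors of 2869: 1, 19, 151, 2869
Sum = 1 + 19 + 151 + 2869 = 3040

σ(2869) = 3040


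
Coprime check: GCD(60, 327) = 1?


Euclidean algorithm:
327 = 5 * 60 + 27
60 = 2 * 27 + 6
27 = 4 * 6 + 3
6 = 2 * 3 + 0
GCD(60, 327) = 3

No, not coprime (GCD = 3)


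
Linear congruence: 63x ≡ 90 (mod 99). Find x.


GCD(63, 99) = 9 divides 90
Divide: 7x ≡ 10 (mod 11)
x ≡ 3 (mod 11)


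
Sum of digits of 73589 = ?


7 + 3 + 5 + 8 + 9 = 32


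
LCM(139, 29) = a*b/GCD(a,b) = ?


GCD(139, 29) = 1
LCM = 139*29/1 = 4031/1 = 4031

LCM = 4031


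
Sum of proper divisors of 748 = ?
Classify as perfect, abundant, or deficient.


Proper divisors: 1, 2, 4, 11, 17, 22, 34, 44, 68, 187, 374
Sum = 1 + 2 + 4 + 11 + 17 + 22 + 34 + 44 + 68 + 187 + 374 = 764
764 > 748 → abundant

s(748) = 764 (abundant)


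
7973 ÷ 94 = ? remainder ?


7973 = 94 * 84 + 77
Check: 7896 + 77 = 7973

q = 84, r = 77


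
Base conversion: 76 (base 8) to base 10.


76 (base 8) = 62 (decimal)
62 (decimal) = 62 (base 10)


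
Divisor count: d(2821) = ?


2821 = 7^1 × 13^1 × 31^1
d(2821) = (1+1) × (1+1) × (1+1) = 8

8 divisors


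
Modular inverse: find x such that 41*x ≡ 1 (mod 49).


Use the extended Euclidean algorithm on (49, 41); each row r = 49*s + 41*t:
r=49, s=1, t=0
r=41, s=0, t=1
q=1: r=8, s=1, t=-1   [49*(1) + 41*(-1) = 8]
q=5: r=1, s=-5, t=6   [49*(-5) + 41*(6) = 1]
q=8: r=0, s=41, t=-49   [49*(41) + 41*(-49) = 0]
GCD = 1 with t = 6, so 41*(6) ≡ 1 (mod 49)
Inverse = 6 mod 49 = 6
Check: 41 * 6 = 246 ≡ 1 (mod 49)

41^(-1) ≡ 6 (mod 49)


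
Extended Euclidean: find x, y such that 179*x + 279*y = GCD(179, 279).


Tabular extended Euclidean (each row: r = 179*s + 279*t):
r=179, s=1, t=0
r=279, s=0, t=1
q=0: r=179, s=1, t=0   [179*(1) + 279*(0) = 179]
q=1: r=100, s=-1, t=1   [179*(-1) + 279*(1) = 100]
q=1: r=79, s=2, t=-1   [179*(2) + 279*(-1) = 79]
q=1: r=21, s=-3, t=2   [179*(-3) + 279*(2) = 21]
q=3: r=16, s=11, t=-7   [179*(11) + 279*(-7) = 16]
q=1: r=5, s=-14, t=9   [179*(-14) + 279*(9) = 5]
q=3: r=1, s=53, t=-34   [179*(53) + 279*(-34) = 1]
q=5: r=0, s=-279, t=179   [179*(-279) + 279*(179) = 0]
GCD = 1; from the row with r=1: x=53, y=-34
Check: 179*(53) + 279*(-34) = 9487 - 9486 = 1

GCD = 1, x = 53, y = -34


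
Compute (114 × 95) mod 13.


114 × 95 = 10830
10830 mod 13 = 1


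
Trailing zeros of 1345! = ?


floor(1345/5) = 269
floor(1345/25) = 53
floor(1345/125) = 10
floor(1345/625) = 2
Total = 334

334 trailing zeros


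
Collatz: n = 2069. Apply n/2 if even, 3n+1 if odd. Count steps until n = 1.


2069 → 6208 → 3104 → 1552 → 776 → 388 → 194 → 97 → 292 → 146 → 73 → 220 → 110 → 55 → 166 → 83 → 250 → 125 → 376 → 188 → 94 → 47 → 142 → 71 → 214 → 107 → 322 → 161 → 484 → 242 → 121 → 364 → 182 → 91 → 274 → 137 → 412 → 206 → 103 → 310 → 155 → 466 → 233 → 700 → 350 → 175 → 526 → 263 → 790 → 395 → 1186 → 593 → 1780 → 890 → 445 → 1336 → 668 → 334 → 167 → 502 → 251 → 754 → 377 → 1132 → 566 → 283 → 850 → 425 → 1276 → 638 → 319 → 958 → 479 → 1438 → 719 → 2158 → 1079 → 3238 → 1619 → 4858 → 2429 → 7288 → 3644 → 1822 → 911 → 2734 → 1367 → 4102 → 2051 → 6154 → 3077 → 9232 → 4616 → 2308 → 1154 → 577 → 1732 → 866 → 433 → 1300 → 650 → 325 → 976 → 488 → 244 → 122 → 61 → 184 → 92 → 46 → 23 → 70 → 35 → 106 → 53 → 160 → 80 → 40 → 20 → 10 → 5 → 16 → 8 → 4 → 2 → 1
Total steps = 125

125 steps


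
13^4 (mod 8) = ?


13^1 mod 8 = 5
13^2 mod 8 = 1
13^3 mod 8 = 5
13^4 mod 8 = 1


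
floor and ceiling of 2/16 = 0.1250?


2/16 = 0.1250
floor = 0
ceil = 1

floor = 0, ceil = 1


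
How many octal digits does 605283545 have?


605283545 in base 8 = 4404762331
Number of digits = 10

10 digits (base 8)


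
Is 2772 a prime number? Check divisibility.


2772 / 2 = 1386 (exact division)
2772 is NOT prime.

No, 2772 is not prime


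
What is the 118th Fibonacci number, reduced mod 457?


F(k) mod 457 for k=1..118:
1, 1, 2, 3, 5, 8, 13, 21, 34, 55, 89, 144, 233, 377, 153, 73, 226, 299, 68, 367, 435, 345, 323, 211, 77, 288, 365, 196, 104, 300, 404, 247, 194, 441, 178, 162, 340, 45, 385, 430, 358, 331, 232, 106, 338, 444, 325, 312, 180, 35, 215, 250, 8, 258, 266, 67, 333, 400, 276, 219, 38, 257, 295, 95, 390, 28, 418, 446, 407, 396, 346, 285, 174, 2, 176, 178, 354, 75, 429, 47, 19, 66, 85, 151, 236, 387, 166, 96, 262, 358, 163, 64, 227, 291, 61, 352, 413, 308, 264, 115, 379, 37, 416, 453, 412, 408, 363, 314, 220, 77, 297, 374, 214, 131, 345, 19, 364, 383
F(118) mod 457 = 383


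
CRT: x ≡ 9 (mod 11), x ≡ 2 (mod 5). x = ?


M = 11*5 = 55
M1 = M/11 = 5, M2 = M/5 = 11
M1^(-1) mod 11 = 9, M2^(-1) mod 5 = 1
x = 9*5*9 + 2*11*1 = 427
427 mod 55 = 42
Check: 42 mod 11 = 9 ✓, 42 mod 5 = 2 ✓

x ≡ 42 (mod 55)


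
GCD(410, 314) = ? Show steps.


410 = 1 * 314 + 96
314 = 3 * 96 + 26
96 = 3 * 26 + 18
26 = 1 * 18 + 8
18 = 2 * 8 + 2
8 = 4 * 2 + 0
GCD = 2


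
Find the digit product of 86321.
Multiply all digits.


8 × 6 × 3 × 2 × 1 = 288


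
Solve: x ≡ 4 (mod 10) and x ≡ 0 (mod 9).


M = 10*9 = 90
M1 = M/10 = 9, M2 = M/9 = 10
M1^(-1) mod 10 = 9, M2^(-1) mod 9 = 1
x = 4*9*9 + 0*10*1 = 324
324 mod 90 = 54
Check: 54 mod 10 = 4 ✓, 54 mod 9 = 0 ✓

x ≡ 54 (mod 90)


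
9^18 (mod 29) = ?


9^1 mod 29 = 9
9^2 mod 29 = 23
9^3 mod 29 = 4
9^4 mod 29 = 7
9^5 mod 29 = 5
9^6 mod 29 = 16
9^7 mod 29 = 28
9^8 mod 29 = 20
9^9 mod 29 = 6
9^10 mod 29 = 25
9^11 mod 29 = 22
9^12 mod 29 = 24
9^13 mod 29 = 13
9^14 mod 29 = 1
9^15 mod 29 = 9
9^16 mod 29 = 23
9^17 mod 29 = 4
9^18 mod 29 = 7


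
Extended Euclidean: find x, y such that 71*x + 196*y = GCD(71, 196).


Tabular extended Euclidean (each row: r = 71*s + 196*t):
r=71, s=1, t=0
r=196, s=0, t=1
q=0: r=71, s=1, t=0   [71*(1) + 196*(0) = 71]
q=2: r=54, s=-2, t=1   [71*(-2) + 196*(1) = 54]
q=1: r=17, s=3, t=-1   [71*(3) + 196*(-1) = 17]
q=3: r=3, s=-11, t=4   [71*(-11) + 196*(4) = 3]
q=5: r=2, s=58, t=-21   [71*(58) + 196*(-21) = 2]
q=1: r=1, s=-69, t=25   [71*(-69) + 196*(25) = 1]
q=2: r=0, s=196, t=-71   [71*(196) + 196*(-71) = 0]
GCD = 1; from the row with r=1: x=-69, y=25
Check: 71*(-69) + 196*(25) = -4899 + 4900 = 1

GCD = 1, x = -69, y = 25


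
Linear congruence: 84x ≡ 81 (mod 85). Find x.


GCD(84, 85) = 1, unique solution
a^(-1) mod 85 = 84
x = 84 * 81 mod 85 = 4

x ≡ 4 (mod 85)


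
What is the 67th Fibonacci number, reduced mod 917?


F(k) mod 917 for k=1..67:
1, 1, 2, 3, 5, 8, 13, 21, 34, 55, 89, 144, 233, 377, 610, 70, 680, 750, 513, 346, 859, 288, 230, 518, 748, 349, 180, 529, 709, 321, 113, 434, 547, 64, 611, 675, 369, 127, 496, 623, 202, 825, 110, 18, 128, 146, 274, 420, 694, 197, 891, 171, 145, 316, 461, 777, 321, 181, 502, 683, 268, 34, 302, 336, 638, 57, 695
F(67) mod 917 = 695


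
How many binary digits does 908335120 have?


908335120 in base 2 = 110110001001000001100000010000
Number of digits = 30

30 digits (base 2)


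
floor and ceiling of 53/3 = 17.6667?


53/3 = 17.6667
floor = 17
ceil = 18

floor = 17, ceil = 18


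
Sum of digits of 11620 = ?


1 + 1 + 6 + 2 + 0 = 10


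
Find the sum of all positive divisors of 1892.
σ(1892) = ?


Divisors of 1892: 1, 2, 4, 11, 22, 43, 44, 86, 172, 473, 946, 1892
Sum = 1 + 2 + 4 + 11 + 22 + 43 + 44 + 86 + 172 + 473 + 946 + 1892 = 3696

σ(1892) = 3696


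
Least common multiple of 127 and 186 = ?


GCD(127, 186) = 1
LCM = 127*186/1 = 23622/1 = 23622

LCM = 23622


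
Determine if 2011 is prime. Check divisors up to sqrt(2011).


Check divisors up to sqrt(2011) = 44.8442
No divisors found.
2011 is prime.

Yes, 2011 is prime


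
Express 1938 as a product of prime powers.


1938 / 2 = 969
969 / 3 = 323
323 / 17 = 19
19 / 19 = 1
1938 = 2 × 3 × 17 × 19


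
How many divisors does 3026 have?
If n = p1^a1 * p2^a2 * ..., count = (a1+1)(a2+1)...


3026 = 2^1 × 17^1 × 89^1
d(3026) = (1+1) × (1+1) × (1+1) = 8

8 divisors


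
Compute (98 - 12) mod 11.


98 - 12 = 86
86 mod 11 = 9


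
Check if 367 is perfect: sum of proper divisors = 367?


Proper divisors of 367: 1
Sum = 1 = 1

No, 367 is not perfect (1 ≠ 367)


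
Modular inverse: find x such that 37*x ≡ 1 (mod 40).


Use the extended Euclidean algorithm on (40, 37); each row r = 40*s + 37*t:
r=40, s=1, t=0
r=37, s=0, t=1
q=1: r=3, s=1, t=-1   [40*(1) + 37*(-1) = 3]
q=12: r=1, s=-12, t=13   [40*(-12) + 37*(13) = 1]
q=3: r=0, s=37, t=-40   [40*(37) + 37*(-40) = 0]
GCD = 1 with t = 13, so 37*(13) ≡ 1 (mod 40)
Inverse = 13 mod 40 = 13
Check: 37 * 13 = 481 ≡ 1 (mod 40)

37^(-1) ≡ 13 (mod 40)


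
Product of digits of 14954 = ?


1 × 4 × 9 × 5 × 4 = 720


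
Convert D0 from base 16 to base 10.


D0 (base 16) = 208 (decimal)
208 (decimal) = 208 (base 10)


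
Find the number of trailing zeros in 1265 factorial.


floor(1265/5) = 253
floor(1265/25) = 50
floor(1265/125) = 10
floor(1265/625) = 2
Total = 315

315 trailing zeros


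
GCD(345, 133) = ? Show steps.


345 = 2 * 133 + 79
133 = 1 * 79 + 54
79 = 1 * 54 + 25
54 = 2 * 25 + 4
25 = 6 * 4 + 1
4 = 4 * 1 + 0
GCD = 1


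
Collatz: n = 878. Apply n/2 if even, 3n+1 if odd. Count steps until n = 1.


878 → 439 → 1318 → 659 → 1978 → 989 → 2968 → 1484 → 742 → 371 → 1114 → 557 → 1672 → 836 → 418 → 209 → 628 → 314 → 157 → 472 → 236 → 118 → 59 → 178 → 89 → 268 → 134 → 67 → 202 → 101 → 304 → 152 → 76 → 38 → 19 → 58 → 29 → 88 → 44 → 22 → 11 → 34 → 17 → 52 → 26 → 13 → 40 → 20 → 10 → 5 → 16 → 8 → 4 → 2 → 1
Total steps = 54

54 steps


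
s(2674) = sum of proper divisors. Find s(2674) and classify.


Proper divisors: 1, 2, 7, 14, 191, 382, 1337
Sum = 1 + 2 + 7 + 14 + 191 + 382 + 1337 = 1934
1934 < 2674 → deficient

s(2674) = 1934 (deficient)


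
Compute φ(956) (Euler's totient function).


956 = 2^2 × 239
Prime factors: 2, 239
φ(956) = 956 × (1-1/2) × (1-1/239)
= 956 × 1/2 × 238/239 = 476

φ(956) = 476


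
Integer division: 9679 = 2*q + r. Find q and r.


9679 = 2 * 4839 + 1
Check: 9678 + 1 = 9679

q = 4839, r = 1


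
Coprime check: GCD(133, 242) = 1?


Euclidean algorithm:
242 = 1 * 133 + 109
133 = 1 * 109 + 24
109 = 4 * 24 + 13
24 = 1 * 13 + 11
13 = 1 * 11 + 2
11 = 5 * 2 + 1
2 = 2 * 1 + 0
GCD(133, 242) = 1

Yes, coprime (GCD = 1)


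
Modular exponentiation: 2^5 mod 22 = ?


2^1 mod 22 = 2
2^2 mod 22 = 4
2^3 mod 22 = 8
2^4 mod 22 = 16
2^5 mod 22 = 10


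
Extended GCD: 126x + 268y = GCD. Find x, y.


Tabular extended Euclidean (each row: r = 126*s + 268*t):
r=126, s=1, t=0
r=268, s=0, t=1
q=0: r=126, s=1, t=0   [126*(1) + 268*(0) = 126]
q=2: r=16, s=-2, t=1   [126*(-2) + 268*(1) = 16]
q=7: r=14, s=15, t=-7   [126*(15) + 268*(-7) = 14]
q=1: r=2, s=-17, t=8   [126*(-17) + 268*(8) = 2]
q=7: r=0, s=134, t=-63   [126*(134) + 268*(-63) = 0]
GCD = 2; from the row with r=2: x=-17, y=8
Check: 126*(-17) + 268*(8) = -2142 + 2144 = 2

GCD = 2, x = -17, y = 8


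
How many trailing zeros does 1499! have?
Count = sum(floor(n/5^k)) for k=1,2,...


floor(1499/5) = 299
floor(1499/25) = 59
floor(1499/125) = 11
floor(1499/625) = 2
Total = 371

371 trailing zeros


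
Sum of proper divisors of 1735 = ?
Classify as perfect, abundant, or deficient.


Proper divisors: 1, 5, 347
Sum = 1 + 5 + 347 = 353
353 < 1735 → deficient

s(1735) = 353 (deficient)


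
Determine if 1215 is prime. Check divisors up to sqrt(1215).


1215 / 3 = 405 (exact division)
1215 is NOT prime.

No, 1215 is not prime
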